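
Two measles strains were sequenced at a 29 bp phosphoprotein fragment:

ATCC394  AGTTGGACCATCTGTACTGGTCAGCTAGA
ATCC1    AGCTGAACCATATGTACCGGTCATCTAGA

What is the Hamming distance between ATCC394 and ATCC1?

The sequences differ at positions 3 (T/C), 6 (G/A), 12 (C/A), 18 (T/C), 24 (G/T).
That gives 5 mismatches out of 29 aligned sites, so the Hamming distance is 5.

5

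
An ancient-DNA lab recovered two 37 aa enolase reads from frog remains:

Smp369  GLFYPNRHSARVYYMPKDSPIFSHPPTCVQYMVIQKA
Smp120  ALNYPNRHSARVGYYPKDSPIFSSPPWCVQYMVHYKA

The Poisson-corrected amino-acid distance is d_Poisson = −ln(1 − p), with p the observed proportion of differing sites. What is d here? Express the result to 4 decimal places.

Differing sites — 1:G/A; 3:F/N; 13:Y/G; 15:M/Y; 24:H/S; 27:T/W; 34:I/H; 35:Q/Y.
p = 8/37 = 0.216216.
d = −ln(1 − 0.216216) = −ln(0.783784) = 0.2436.

0.2436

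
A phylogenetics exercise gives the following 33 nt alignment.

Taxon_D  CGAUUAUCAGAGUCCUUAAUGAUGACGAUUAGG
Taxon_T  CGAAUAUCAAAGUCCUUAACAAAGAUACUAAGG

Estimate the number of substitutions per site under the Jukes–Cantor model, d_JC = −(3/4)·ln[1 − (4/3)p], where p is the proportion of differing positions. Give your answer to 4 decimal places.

Mismatches occur at site 4 (U↔A), site 10 (G↔A), site 20 (U↔C), site 21 (G↔A), site 23 (U↔A), site 26 (C↔U), site 27 (G↔A), site 28 (A↔C), site 30 (U↔A).
p = 9/33 = 0.272727.
d = −0.75 · ln(1 − (4/3)·0.272727) = −0.75 · ln(0.636364) = −0.75 · (-0.451985) = 0.3390.

0.3390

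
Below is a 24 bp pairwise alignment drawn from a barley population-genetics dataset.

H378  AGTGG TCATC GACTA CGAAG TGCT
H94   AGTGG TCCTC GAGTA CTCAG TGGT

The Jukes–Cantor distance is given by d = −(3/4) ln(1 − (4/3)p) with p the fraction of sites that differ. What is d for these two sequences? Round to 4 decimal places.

0.2441

The sequences differ at positions 8 (A/C), 13 (C/G), 17 (G/T), 18 (A/C), 23 (C/G).
p = 5/24 = 0.208333.
d = −0.75 · ln(1 − (4/3)·0.208333) = −0.75 · ln(0.722223) = −0.75 · (-0.325421) = 0.2441.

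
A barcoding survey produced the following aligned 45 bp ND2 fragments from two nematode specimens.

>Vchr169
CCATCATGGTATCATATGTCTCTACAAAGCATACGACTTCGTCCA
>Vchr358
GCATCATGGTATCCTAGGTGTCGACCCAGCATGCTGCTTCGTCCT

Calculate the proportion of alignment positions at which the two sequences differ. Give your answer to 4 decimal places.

Differing sites — 1:C/G; 14:A/C; 17:T/G; 20:C/G; 23:T/G; 26:A/C; 27:A/C; 33:A/G; 35:G/T; 36:A/G; 45:A/T.
There are 11 differences over 45 sites, so p = 11/45 = 0.2444.

0.2444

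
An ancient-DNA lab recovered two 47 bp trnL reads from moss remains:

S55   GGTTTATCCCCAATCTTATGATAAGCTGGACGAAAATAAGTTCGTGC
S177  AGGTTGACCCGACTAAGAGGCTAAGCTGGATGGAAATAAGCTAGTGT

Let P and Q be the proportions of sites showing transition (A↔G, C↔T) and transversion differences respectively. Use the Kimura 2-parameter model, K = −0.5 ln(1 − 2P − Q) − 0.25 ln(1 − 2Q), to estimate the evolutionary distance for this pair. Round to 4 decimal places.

0.4542

Differing sites — 1:G/A (Ti); 3:T/G (Tv); 6:A/G (Ti); 7:T/A (Tv); 11:C/G (Tv); 13:A/C (Tv); 15:C/A (Tv); 16:T/A (Tv); 17:T/G (Tv); 19:T/G (Tv); 21:A/C (Tv); 31:C/T (Ti); 33:A/G (Ti); 41:T/C (Ti); 43:C/A (Tv); 47:C/T (Ti).
Of the 16 differences, 6 transitions and 10 transversions over 47 sites: P = 6/47 = 0.127660, Q = 10/47 = 0.212766.
d = −0.5·ln(0.531914) − 0.25·ln(0.574468) = −0.5·(-0.631273) − 0.25·(-0.554311) = 0.4542.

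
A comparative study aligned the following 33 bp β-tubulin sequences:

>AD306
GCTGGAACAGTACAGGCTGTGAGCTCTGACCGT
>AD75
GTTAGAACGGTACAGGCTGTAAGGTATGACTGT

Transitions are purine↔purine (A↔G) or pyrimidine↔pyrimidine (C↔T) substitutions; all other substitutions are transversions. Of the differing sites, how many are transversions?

2

The sequences differ at positions 2 (C/T, transition), 4 (G/A, transition), 9 (A/G, transition), 21 (G/A, transition), 24 (C/G, transversion), 26 (C/A, transversion), 31 (C/T, transition).
Of the 7 differences, 5 transitions and 2 transversions, so the answer is 2.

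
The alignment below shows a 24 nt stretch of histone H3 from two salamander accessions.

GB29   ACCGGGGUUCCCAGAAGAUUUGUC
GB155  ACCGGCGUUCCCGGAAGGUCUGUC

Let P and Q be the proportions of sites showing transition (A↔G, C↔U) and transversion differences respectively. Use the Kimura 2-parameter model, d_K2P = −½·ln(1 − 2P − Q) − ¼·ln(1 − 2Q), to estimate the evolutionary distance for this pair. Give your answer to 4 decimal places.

Mismatches occur at site 6 (G→C, transversion), site 13 (A→G, transition), site 18 (A→G, transition), site 20 (U→C, transition).
Of the 4 differences, 3 transitions and 1 transversion over 24 sites: P = 3/24 = 0.125000, Q = 1/24 = 0.041667.
d = −0.5·ln(0.708333) − 0.25·ln(0.916666) = −0.5·(-0.344841) − 0.25·(-0.087012) = 0.1942.

0.1942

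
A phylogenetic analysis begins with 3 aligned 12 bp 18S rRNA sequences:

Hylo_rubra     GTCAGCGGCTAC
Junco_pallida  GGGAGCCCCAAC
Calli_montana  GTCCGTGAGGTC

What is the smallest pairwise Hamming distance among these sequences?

5

Pairwise Hamming distances:
  Hylo_rubra vs Junco_pallida: 5
  Hylo_rubra vs Calli_montana: 6
  Junco_pallida vs Calli_montana: 9
The smallest is 5, between Hylo_rubra and Junco_pallida.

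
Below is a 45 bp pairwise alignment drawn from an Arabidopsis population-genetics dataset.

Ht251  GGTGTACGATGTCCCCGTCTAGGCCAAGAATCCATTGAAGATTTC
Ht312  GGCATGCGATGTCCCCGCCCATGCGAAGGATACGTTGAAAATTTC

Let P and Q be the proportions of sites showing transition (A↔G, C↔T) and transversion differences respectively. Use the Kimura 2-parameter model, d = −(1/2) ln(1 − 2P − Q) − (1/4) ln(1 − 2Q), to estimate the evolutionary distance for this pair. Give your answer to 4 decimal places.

0.3101

The sequences differ at positions 3 (T/C, transition), 4 (G/A, transition), 6 (A/G, transition), 18 (T/C, transition), 20 (T/C, transition), 22 (G/T, transversion), 25 (C/G, transversion), 29 (A/G, transition), 32 (C/A, transversion), 34 (A/G, transition), 40 (G/A, transition).
Of the 11 differences, 8 transitions and 3 transversions over 45 sites: P = 8/45 = 0.177778, Q = 3/45 = 0.066667.
d = −0.5·ln(0.577777) − 0.25·ln(0.866666) = −0.5·(-0.548567) − 0.25·(-0.143102) = 0.3101.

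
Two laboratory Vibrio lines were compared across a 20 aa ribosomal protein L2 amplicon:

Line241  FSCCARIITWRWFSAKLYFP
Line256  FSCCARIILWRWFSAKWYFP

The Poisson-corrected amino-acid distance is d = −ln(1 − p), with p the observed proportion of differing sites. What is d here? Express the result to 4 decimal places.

Mismatches occur at site 9 (T→L), site 17 (L→W).
p = 2/20 = 0.100000.
d = −ln(1 − 0.100000) = −ln(0.900000) = 0.1054.

0.1054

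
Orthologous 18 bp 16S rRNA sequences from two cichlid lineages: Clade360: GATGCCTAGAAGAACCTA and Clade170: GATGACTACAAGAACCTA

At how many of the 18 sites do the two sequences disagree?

2

Differing sites — 5:C/A; 9:G/C.
That gives 2 mismatches out of 18 aligned sites, so the Hamming distance is 2.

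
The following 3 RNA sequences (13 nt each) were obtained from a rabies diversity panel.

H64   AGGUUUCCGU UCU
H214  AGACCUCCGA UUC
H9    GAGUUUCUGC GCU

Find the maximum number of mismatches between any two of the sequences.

10

Pairwise Hamming distances:
  H64 vs H214: 6
  H64 vs H9: 5
  H214 vs H9: 10
The largest is 10, between H214 and H9.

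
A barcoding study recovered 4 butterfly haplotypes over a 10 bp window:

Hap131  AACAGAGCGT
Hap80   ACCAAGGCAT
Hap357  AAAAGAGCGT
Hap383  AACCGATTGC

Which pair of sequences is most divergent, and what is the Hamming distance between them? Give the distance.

Pairwise Hamming distances:
  Hap131 vs Hap80: 4
  Hap131 vs Hap357: 1
  Hap131 vs Hap383: 4
  Hap80 vs Hap357: 5
  Hap80 vs Hap383: 8
  Hap357 vs Hap383: 5
The largest is 8, between Hap80 and Hap383.

8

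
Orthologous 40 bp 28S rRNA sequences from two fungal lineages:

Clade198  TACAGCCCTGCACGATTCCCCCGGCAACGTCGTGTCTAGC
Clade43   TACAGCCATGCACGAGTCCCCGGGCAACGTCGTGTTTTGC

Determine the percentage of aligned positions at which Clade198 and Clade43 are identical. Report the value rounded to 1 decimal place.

87.5%

The sequences differ at positions 8 (C/A), 16 (T/G), 22 (C/G), 36 (C/T), 38 (A/T).
35 of the 40 sites match, so the percent identity is 35/40 × 100 = 87.5%.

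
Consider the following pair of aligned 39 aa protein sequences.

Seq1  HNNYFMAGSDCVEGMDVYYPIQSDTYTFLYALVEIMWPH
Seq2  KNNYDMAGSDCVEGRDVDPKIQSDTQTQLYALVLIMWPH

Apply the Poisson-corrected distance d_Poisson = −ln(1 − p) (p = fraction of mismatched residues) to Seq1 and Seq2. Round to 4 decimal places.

Mismatches occur at site 1 (H/K), site 5 (F/D), site 15 (M/R), site 18 (Y/D), site 19 (Y/P), site 20 (P/K), site 26 (Y/Q), site 28 (F/Q), site 34 (E/L).
p = 9/39 = 0.230769.
d = −ln(1 − 0.230769) = −ln(0.769231) = 0.2624.

0.2624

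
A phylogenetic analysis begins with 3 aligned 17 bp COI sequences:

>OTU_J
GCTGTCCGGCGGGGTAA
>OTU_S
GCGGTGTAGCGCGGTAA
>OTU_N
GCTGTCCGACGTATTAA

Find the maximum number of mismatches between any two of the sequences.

Pairwise Hamming distances:
  OTU_J vs OTU_S: 5
  OTU_J vs OTU_N: 4
  OTU_S vs OTU_N: 8
The largest is 8, between OTU_S and OTU_N.

8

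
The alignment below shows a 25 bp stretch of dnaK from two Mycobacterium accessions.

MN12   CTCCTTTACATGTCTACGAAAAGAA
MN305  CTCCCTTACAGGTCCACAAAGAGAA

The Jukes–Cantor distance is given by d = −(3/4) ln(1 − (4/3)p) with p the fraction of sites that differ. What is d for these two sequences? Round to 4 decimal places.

0.2326

Differing sites — 5:T/C; 11:T/G; 15:T/C; 18:G/A; 21:A/G.
p = 5/25 = 0.200000.
d = −0.75 · ln(1 − (4/3)·0.200000) = −0.75 · ln(0.733333) = −0.75 · (-0.310155) = 0.2326.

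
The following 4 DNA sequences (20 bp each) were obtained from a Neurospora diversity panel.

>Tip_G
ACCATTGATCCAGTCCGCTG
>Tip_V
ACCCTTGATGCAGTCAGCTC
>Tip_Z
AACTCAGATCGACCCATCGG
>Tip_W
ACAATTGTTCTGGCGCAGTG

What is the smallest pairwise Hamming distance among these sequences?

4

Pairwise Hamming distances:
  Tip_G vs Tip_V: 4
  Tip_G vs Tip_Z: 10
  Tip_G vs Tip_W: 8
  Tip_V vs Tip_Z: 11
  Tip_V vs Tip_W: 12
  Tip_Z vs Tip_W: 14
The smallest is 4, between Tip_G and Tip_V.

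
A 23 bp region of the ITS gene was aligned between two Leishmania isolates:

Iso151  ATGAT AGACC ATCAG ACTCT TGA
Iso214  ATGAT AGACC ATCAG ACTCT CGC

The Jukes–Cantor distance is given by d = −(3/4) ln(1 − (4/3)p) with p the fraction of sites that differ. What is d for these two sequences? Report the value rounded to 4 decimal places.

0.0924

Mismatches occur at site 21 (T→C), site 23 (A→C).
p = 2/23 = 0.086957.
d = −0.75 · ln(1 − (4/3)·0.086957) = −0.75 · ln(0.884057) = −0.75 · (-0.123234) = 0.0924.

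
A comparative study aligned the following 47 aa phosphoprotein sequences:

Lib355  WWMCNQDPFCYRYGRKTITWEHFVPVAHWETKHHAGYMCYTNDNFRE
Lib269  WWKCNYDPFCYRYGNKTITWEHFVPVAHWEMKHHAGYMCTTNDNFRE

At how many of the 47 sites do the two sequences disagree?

Mismatches occur at site 3 (M↔K), site 6 (Q↔Y), site 15 (R↔N), site 31 (T↔M), site 40 (Y↔T).
That gives 5 mismatches out of 47 aligned sites, so the Hamming distance is 5.

5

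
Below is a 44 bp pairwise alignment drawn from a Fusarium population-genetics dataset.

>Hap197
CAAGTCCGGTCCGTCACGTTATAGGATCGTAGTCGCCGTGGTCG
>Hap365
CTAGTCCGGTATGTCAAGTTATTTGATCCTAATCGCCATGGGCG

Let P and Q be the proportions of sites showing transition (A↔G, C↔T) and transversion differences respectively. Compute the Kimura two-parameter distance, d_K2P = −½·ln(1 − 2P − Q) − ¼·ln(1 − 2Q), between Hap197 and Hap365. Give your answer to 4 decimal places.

Differing sites — 2:A/T (Tv); 11:C/A (Tv); 12:C/T (Ti); 17:C/A (Tv); 23:A/T (Tv); 24:G/T (Tv); 29:G/C (Tv); 32:G/A (Ti); 38:G/A (Ti); 42:T/G (Tv).
Of the 10 differences, 3 transitions and 7 transversions over 44 sites: P = 3/44 = 0.068182, Q = 7/44 = 0.159091.
d = −0.5·ln(0.704545) − 0.25·ln(0.681818) = −0.5·(-0.350203) − 0.25·(-0.382993) = 0.2708.

0.2708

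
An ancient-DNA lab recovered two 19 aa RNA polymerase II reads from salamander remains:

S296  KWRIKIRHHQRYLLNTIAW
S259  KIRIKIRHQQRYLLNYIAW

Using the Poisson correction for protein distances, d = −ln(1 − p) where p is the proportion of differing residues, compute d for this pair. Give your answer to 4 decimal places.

0.1719

Differing sites — 2:W/I; 9:H/Q; 16:T/Y.
p = 3/19 = 0.157895.
d = −ln(1 − 0.157895) = −ln(0.842105) = 0.1719.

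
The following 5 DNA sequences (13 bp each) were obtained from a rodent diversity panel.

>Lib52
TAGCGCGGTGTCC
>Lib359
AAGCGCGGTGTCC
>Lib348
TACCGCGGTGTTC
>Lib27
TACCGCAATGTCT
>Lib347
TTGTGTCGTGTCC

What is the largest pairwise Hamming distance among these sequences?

7

Pairwise Hamming distances:
  Lib52 vs Lib359: 1
  Lib52 vs Lib348: 2
  Lib52 vs Lib27: 4
  Lib52 vs Lib347: 4
  Lib359 vs Lib348: 3
  Lib359 vs Lib27: 5
  Lib359 vs Lib347: 5
  Lib348 vs Lib27: 4
  Lib348 vs Lib347: 6
  Lib27 vs Lib347: 7
The largest is 7, between Lib27 and Lib347.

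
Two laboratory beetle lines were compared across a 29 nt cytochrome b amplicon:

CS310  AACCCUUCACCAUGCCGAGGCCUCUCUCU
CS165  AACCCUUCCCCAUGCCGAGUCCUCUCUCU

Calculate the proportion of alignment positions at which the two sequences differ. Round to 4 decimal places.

Mismatches occur at site 9 (A↔C), site 20 (G↔U).
There are 2 differences over 29 sites, so p = 2/29 = 0.0690.

0.0690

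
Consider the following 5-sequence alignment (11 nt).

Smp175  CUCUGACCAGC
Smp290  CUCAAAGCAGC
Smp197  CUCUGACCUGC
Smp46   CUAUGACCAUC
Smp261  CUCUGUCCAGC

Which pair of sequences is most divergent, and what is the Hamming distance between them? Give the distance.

5

Pairwise Hamming distances:
  Smp175 vs Smp290: 3
  Smp175 vs Smp197: 1
  Smp175 vs Smp46: 2
  Smp175 vs Smp261: 1
  Smp290 vs Smp197: 4
  Smp290 vs Smp46: 5
  Smp290 vs Smp261: 4
  Smp197 vs Smp46: 3
  Smp197 vs Smp261: 2
  Smp46 vs Smp261: 3
The largest is 5, between Smp290 and Smp46.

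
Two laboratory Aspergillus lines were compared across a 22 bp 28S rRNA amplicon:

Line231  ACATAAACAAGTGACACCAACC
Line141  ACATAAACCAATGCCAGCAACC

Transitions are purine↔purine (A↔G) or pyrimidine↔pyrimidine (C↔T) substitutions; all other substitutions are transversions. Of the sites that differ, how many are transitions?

The sequences differ at positions 9 (A/C, transversion), 11 (G/A, transition), 14 (A/C, transversion), 17 (C/G, transversion).
Of the 4 differences, 1 transition and 3 transversions, so the answer is 1.

1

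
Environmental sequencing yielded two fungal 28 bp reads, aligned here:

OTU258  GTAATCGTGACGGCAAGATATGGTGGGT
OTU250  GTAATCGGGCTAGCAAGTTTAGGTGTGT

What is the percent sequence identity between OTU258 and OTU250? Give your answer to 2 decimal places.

Differing sites — 8:T/G; 10:A/C; 11:C/T; 12:G/A; 18:A/T; 20:A/T; 21:T/A; 26:G/T.
20 of the 28 sites match, so the percent identity is 20/28 × 100 = 71.43%.

71.43%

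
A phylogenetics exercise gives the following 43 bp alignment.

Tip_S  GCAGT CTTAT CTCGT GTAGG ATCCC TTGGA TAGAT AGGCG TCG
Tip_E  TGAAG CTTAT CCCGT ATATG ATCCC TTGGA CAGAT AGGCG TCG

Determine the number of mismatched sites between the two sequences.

8

Mismatches occur at site 1 (G→T), site 2 (C→G), site 4 (G→A), site 5 (T→G), site 12 (T→C), site 16 (G→A), site 19 (G→T), site 31 (T→C).
That gives 8 mismatches out of 43 aligned sites, so the Hamming distance is 8.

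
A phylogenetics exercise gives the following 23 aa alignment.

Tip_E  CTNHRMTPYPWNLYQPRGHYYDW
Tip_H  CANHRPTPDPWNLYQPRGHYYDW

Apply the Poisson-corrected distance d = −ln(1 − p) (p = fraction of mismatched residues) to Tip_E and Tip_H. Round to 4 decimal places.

Mismatches occur at site 2 (T→A), site 6 (M→P), site 9 (Y→D).
p = 3/23 = 0.130435.
d = −ln(1 − 0.130435) = −ln(0.869565) = 0.1398.

0.1398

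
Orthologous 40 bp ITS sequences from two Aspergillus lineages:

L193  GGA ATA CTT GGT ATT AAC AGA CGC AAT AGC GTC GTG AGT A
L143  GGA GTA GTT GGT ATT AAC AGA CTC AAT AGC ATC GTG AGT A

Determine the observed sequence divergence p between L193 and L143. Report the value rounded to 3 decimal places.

0.100

Mismatches occur at site 4 (A/G), site 7 (C/G), site 23 (G/T), site 31 (G/A).
There are 4 differences over 40 sites, so p = 4/40 = 0.100.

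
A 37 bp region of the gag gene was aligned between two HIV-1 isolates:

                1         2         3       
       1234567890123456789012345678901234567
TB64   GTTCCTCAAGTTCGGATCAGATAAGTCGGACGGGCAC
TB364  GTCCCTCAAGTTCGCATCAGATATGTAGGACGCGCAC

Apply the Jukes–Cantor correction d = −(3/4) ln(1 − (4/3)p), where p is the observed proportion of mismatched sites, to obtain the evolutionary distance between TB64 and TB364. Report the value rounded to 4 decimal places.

0.1490

Mismatches occur at site 3 (T↔C), site 15 (G↔C), site 24 (A↔T), site 27 (C↔A), site 33 (G↔C).
p = 5/37 = 0.135135.
d = −0.75 · ln(1 − (4/3)·0.135135) = −0.75 · ln(0.819820) = −0.75 · (-0.198670) = 0.1490.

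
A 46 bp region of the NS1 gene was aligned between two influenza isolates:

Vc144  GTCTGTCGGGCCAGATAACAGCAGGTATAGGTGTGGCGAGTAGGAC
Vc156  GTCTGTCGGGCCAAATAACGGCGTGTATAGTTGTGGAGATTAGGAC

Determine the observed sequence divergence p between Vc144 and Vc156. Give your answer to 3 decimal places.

0.152

The sequences differ at positions 14 (G/A), 20 (A/G), 23 (A/G), 24 (G/T), 31 (G/T), 37 (C/A), 40 (G/T).
There are 7 differences over 46 sites, so p = 7/46 = 0.152.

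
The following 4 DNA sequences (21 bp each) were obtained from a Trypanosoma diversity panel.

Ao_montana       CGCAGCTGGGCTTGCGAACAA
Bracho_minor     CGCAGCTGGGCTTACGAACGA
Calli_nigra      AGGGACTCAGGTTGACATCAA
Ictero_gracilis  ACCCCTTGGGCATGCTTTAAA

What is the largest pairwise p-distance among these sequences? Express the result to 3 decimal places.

0.619

Pairwise Hamming distances:
  Ao_montana vs Bracho_minor: 2
  Ao_montana vs Calli_nigra: 10
  Ao_montana vs Ictero_gracilis: 10
  Bracho_minor vs Calli_nigra: 12
  Bracho_minor vs Ictero_gracilis: 12
  Calli_nigra vs Ictero_gracilis: 13
The largest is 13 mismatches, between Calli_nigra and Ictero_gracilis; p = 13/21 = 0.619.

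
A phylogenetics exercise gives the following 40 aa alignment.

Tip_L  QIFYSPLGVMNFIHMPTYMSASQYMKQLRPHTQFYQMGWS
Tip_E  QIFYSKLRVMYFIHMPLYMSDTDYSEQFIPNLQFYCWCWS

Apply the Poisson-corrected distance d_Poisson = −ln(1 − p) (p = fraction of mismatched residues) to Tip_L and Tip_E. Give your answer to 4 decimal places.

Mismatches occur at site 6 (P/K), site 8 (G/R), site 11 (N/Y), site 17 (T/L), site 21 (A/D), site 22 (S/T), site 23 (Q/D), site 25 (M/S), site 26 (K/E), site 28 (L/F), site 29 (R/I), site 31 (H/N), site 32 (T/L), site 36 (Q/C), site 37 (M/W), site 38 (G/C).
p = 16/40 = 0.400000.
d = −ln(1 − 0.400000) = −ln(0.600000) = 0.5108.

0.5108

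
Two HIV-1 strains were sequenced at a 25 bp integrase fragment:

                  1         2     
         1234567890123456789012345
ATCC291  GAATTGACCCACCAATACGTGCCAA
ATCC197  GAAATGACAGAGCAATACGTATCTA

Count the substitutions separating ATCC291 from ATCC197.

7

Differing sites — 4:T/A; 9:C/A; 10:C/G; 12:C/G; 21:G/A; 22:C/T; 24:A/T.
That gives 7 mismatches out of 25 aligned sites, so the Hamming distance is 7.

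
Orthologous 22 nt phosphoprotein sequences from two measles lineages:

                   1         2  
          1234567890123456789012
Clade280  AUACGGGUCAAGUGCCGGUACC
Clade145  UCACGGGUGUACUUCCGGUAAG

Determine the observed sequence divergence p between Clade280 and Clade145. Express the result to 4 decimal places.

Mismatches occur at site 1 (A/U), site 2 (U/C), site 9 (C/G), site 10 (A/U), site 12 (G/C), site 14 (G/U), site 21 (C/A), site 22 (C/G).
There are 8 differences over 22 sites, so p = 8/22 = 0.3636.

0.3636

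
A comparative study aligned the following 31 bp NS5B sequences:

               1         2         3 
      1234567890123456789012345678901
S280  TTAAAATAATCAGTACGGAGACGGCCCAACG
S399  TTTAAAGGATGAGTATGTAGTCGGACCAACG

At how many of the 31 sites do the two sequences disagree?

8

The sequences differ at positions 3 (A/T), 7 (T/G), 8 (A/G), 11 (C/G), 16 (C/T), 18 (G/T), 21 (A/T), 25 (C/A).
That gives 8 mismatches out of 31 aligned sites, so the Hamming distance is 8.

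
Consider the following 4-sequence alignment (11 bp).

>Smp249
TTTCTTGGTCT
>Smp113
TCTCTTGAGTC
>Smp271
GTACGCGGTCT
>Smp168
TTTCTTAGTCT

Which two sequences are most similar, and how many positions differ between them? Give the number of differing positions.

1

Pairwise Hamming distances:
  Smp249 vs Smp113: 5
  Smp249 vs Smp271: 4
  Smp249 vs Smp168: 1
  Smp113 vs Smp271: 9
  Smp113 vs Smp168: 6
  Smp271 vs Smp168: 5
The smallest is 1, between Smp249 and Smp168.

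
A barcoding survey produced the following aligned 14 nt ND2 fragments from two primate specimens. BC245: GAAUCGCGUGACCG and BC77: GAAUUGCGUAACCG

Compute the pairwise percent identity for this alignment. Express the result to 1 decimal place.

85.7%

Differing sites — 5:C/U; 10:G/A.
12 of the 14 sites match, so the percent identity is 12/14 × 100 = 85.7%.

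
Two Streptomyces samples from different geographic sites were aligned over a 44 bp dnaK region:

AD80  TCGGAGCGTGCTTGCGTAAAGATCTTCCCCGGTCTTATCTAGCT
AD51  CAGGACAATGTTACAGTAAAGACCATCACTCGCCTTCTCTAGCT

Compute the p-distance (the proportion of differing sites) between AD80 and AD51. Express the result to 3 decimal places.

0.364

The sequences differ at positions 1 (T/C), 2 (C/A), 6 (G/C), 7 (C/A), 8 (G/A), 11 (C/T), 13 (T/A), 14 (G/C), 15 (C/A), 23 (T/C), 25 (T/A), 28 (C/A), 30 (C/T), 31 (G/C), 33 (T/C), 37 (A/C).
There are 16 differences over 44 sites, so p = 16/44 = 0.364.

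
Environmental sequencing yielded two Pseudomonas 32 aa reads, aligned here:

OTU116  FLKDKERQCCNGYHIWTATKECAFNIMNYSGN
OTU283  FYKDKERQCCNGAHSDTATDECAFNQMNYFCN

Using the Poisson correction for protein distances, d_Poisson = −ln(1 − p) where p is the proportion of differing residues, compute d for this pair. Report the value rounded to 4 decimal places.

Mismatches occur at site 2 (L↔Y), site 13 (Y↔A), site 15 (I↔S), site 16 (W↔D), site 20 (K↔D), site 26 (I↔Q), site 30 (S↔F), site 31 (G↔C).
p = 8/32 = 0.250000.
d = −ln(1 − 0.250000) = −ln(0.750000) = 0.2877.

0.2877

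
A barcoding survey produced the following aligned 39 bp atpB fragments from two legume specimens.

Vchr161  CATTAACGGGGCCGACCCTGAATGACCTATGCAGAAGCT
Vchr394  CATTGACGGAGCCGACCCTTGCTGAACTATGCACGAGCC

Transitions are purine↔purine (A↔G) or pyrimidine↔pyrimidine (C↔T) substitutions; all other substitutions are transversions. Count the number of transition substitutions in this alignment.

5

The sequences differ at positions 5 (A/G, transition), 10 (G/A, transition), 20 (G/T, transversion), 21 (A/G, transition), 22 (A/C, transversion), 26 (C/A, transversion), 34 (G/C, transversion), 35 (A/G, transition), 39 (T/C, transition).
Of the 9 differences, 5 transitions and 4 transversions, so the answer is 5.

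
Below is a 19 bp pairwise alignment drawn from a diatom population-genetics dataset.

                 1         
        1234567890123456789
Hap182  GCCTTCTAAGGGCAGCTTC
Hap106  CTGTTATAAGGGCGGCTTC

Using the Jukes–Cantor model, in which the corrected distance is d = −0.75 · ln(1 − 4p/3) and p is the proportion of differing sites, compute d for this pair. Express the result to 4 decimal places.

0.3241

The sequences differ at positions 1 (G/C), 2 (C/T), 3 (C/G), 6 (C/A), 14 (A/G).
p = 5/19 = 0.263158.
d = −0.75 · ln(1 − (4/3)·0.263158) = −0.75 · ln(0.649123) = −0.75 · (-0.432133) = 0.3241.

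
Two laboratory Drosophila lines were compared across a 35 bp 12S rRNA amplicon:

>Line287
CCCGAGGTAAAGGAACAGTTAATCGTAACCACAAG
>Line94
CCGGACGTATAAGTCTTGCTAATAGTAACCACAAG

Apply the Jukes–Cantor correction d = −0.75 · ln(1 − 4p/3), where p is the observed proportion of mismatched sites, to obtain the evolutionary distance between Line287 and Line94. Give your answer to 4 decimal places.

Mismatches occur at site 3 (C↔G), site 6 (G↔C), site 10 (A↔T), site 12 (G↔A), site 14 (A↔T), site 15 (A↔C), site 16 (C↔T), site 17 (A↔T), site 19 (T↔C), site 24 (C↔A).
p = 10/35 = 0.285714.
d = −0.75 · ln(1 − (4/3)·0.285714) = −0.75 · ln(0.619048) = −0.75 · (-0.479572) = 0.3597.

0.3597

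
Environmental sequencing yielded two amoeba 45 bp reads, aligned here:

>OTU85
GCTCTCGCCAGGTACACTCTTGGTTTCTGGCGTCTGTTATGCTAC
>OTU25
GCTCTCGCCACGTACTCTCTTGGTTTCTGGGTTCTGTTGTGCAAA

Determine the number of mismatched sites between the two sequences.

7

Differing sites — 11:G/C; 16:A/T; 31:C/G; 32:G/T; 39:A/G; 43:T/A; 45:C/A.
That gives 7 mismatches out of 45 aligned sites, so the Hamming distance is 7.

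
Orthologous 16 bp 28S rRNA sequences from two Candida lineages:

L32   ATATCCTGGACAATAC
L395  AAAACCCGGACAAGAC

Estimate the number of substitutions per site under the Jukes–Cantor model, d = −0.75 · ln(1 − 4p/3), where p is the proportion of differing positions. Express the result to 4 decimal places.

Mismatches occur at site 2 (T→A), site 4 (T→A), site 7 (T→C), site 14 (T→G).
p = 4/16 = 0.250000.
d = −0.75 · ln(1 − (4/3)·0.250000) = −0.75 · ln(0.666667) = −0.75 · (-0.405465) = 0.3041.

0.3041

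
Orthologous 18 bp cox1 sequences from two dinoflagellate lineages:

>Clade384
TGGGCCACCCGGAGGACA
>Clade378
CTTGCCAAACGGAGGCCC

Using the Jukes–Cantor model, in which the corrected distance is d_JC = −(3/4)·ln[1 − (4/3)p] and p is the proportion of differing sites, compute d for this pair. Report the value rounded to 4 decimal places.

0.5482

Mismatches occur at site 1 (T→C), site 2 (G→T), site 3 (G→T), site 8 (C→A), site 9 (C→A), site 16 (A→C), site 18 (A→C).
p = 7/18 = 0.388889.
d = −0.75 · ln(1 − (4/3)·0.388889) = −0.75 · ln(0.481481) = −0.75 · (-0.730889) = 0.5482.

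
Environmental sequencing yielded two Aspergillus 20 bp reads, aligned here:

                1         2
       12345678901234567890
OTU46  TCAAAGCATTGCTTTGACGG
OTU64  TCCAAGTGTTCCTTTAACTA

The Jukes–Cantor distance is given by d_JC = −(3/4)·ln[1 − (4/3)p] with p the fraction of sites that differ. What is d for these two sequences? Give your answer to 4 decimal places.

Mismatches occur at site 3 (A↔C), site 7 (C↔T), site 8 (A↔G), site 11 (G↔C), site 16 (G↔A), site 19 (G↔T), site 20 (G↔A).
p = 7/20 = 0.350000.
d = −0.75 · ln(1 − (4/3)·0.350000) = −0.75 · ln(0.533333) = −0.75 · (-0.628609) = 0.4715.

0.4715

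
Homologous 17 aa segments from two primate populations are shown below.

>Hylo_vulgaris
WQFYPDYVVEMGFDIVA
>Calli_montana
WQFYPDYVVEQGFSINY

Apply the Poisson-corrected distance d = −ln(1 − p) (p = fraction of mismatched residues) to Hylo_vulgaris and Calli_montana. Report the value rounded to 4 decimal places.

The sequences differ at positions 11 (M/Q), 14 (D/S), 16 (V/N), 17 (A/Y).
p = 4/17 = 0.235294.
d = −ln(1 − 0.235294) = −ln(0.764706) = 0.2683.

0.2683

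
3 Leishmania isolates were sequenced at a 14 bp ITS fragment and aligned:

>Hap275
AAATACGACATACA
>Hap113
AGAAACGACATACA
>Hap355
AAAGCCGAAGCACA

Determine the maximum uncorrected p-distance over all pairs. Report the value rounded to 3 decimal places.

Pairwise Hamming distances:
  Hap275 vs Hap113: 2
  Hap275 vs Hap355: 5
  Hap113 vs Hap355: 6
The largest is 6 mismatches, between Hap113 and Hap355; p = 6/14 = 0.429.

0.429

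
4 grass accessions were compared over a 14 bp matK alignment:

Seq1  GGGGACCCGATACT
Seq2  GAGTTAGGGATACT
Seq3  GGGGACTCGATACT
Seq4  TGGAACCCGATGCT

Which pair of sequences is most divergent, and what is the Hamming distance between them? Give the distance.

Pairwise Hamming distances:
  Seq1 vs Seq2: 6
  Seq1 vs Seq3: 1
  Seq1 vs Seq4: 3
  Seq2 vs Seq3: 6
  Seq2 vs Seq4: 8
  Seq3 vs Seq4: 4
The largest is 8, between Seq2 and Seq4.

8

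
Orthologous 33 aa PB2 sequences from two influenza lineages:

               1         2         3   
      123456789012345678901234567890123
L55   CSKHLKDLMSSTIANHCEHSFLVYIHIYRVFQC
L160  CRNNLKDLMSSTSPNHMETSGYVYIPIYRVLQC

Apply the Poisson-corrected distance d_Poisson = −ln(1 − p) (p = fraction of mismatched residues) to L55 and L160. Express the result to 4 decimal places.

0.4055

The sequences differ at positions 2 (S/R), 3 (K/N), 4 (H/N), 13 (I/S), 14 (A/P), 17 (C/M), 19 (H/T), 21 (F/G), 22 (L/Y), 26 (H/P), 31 (F/L).
p = 11/33 = 0.333333.
d = −ln(1 − 0.333333) = −ln(0.666667) = 0.4055.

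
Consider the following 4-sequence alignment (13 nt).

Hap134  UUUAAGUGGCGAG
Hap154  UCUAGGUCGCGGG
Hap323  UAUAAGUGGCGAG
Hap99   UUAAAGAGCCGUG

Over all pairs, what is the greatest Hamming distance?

Pairwise Hamming distances:
  Hap134 vs Hap154: 4
  Hap134 vs Hap323: 1
  Hap134 vs Hap99: 4
  Hap154 vs Hap323: 4
  Hap154 vs Hap99: 7
  Hap323 vs Hap99: 5
The largest is 7, between Hap154 and Hap99.

7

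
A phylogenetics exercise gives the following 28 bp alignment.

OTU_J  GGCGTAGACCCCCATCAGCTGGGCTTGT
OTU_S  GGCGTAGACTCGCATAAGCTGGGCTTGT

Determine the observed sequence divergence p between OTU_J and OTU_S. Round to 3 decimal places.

0.107

The sequences differ at positions 10 (C/T), 12 (C/G), 16 (C/A).
There are 3 differences over 28 sites, so p = 3/28 = 0.107.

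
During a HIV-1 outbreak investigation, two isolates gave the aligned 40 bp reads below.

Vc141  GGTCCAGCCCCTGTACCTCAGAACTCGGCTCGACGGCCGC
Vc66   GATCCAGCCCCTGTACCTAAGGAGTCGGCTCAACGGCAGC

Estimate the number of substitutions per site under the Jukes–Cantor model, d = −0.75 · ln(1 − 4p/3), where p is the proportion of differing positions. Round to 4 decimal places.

0.1674

The sequences differ at positions 2 (G/A), 19 (C/A), 22 (A/G), 24 (C/G), 32 (G/A), 38 (C/A).
p = 6/40 = 0.150000.
d = −0.75 · ln(1 − (4/3)·0.150000) = −0.75 · ln(0.800000) = −0.75 · (-0.223144) = 0.1674.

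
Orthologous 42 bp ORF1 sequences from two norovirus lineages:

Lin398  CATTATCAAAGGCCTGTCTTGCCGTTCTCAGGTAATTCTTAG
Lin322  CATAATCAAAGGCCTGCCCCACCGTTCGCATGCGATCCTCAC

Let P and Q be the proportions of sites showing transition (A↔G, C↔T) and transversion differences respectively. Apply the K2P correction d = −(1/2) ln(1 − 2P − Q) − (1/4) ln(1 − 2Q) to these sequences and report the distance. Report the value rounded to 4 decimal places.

The sequences differ at positions 4 (T/A, transversion), 17 (T/C, transition), 19 (T/C, transition), 20 (T/C, transition), 21 (G/A, transition), 28 (T/G, transversion), 31 (G/T, transversion), 33 (T/C, transition), 34 (A/G, transition), 37 (T/C, transition), 40 (T/C, transition), 42 (G/C, transversion).
Of the 12 differences, 8 transitions and 4 transversions over 42 sites: P = 8/42 = 0.190476, Q = 4/42 = 0.095238.
d = −0.5·ln(0.523810) − 0.25·ln(0.809524) = −0.5·(-0.646626) − 0.25·(-0.211309) = 0.3761.

0.3761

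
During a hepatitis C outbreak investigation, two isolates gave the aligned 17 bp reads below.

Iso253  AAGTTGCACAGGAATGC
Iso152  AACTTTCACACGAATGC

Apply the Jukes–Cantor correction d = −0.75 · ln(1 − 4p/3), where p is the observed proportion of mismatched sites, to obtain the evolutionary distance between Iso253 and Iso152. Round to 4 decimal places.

0.2012

Differing sites — 3:G/C; 6:G/T; 11:G/C.
p = 3/17 = 0.176471.
d = −0.75 · ln(1 − (4/3)·0.176471) = −0.75 · ln(0.764705) = −0.75 · (-0.268265) = 0.2012.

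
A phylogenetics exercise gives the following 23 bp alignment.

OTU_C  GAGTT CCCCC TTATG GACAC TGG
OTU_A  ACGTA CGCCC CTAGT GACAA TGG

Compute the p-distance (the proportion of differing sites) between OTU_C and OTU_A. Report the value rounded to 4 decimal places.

The sequences differ at positions 1 (G/A), 2 (A/C), 5 (T/A), 7 (C/G), 11 (T/C), 14 (T/G), 15 (G/T), 20 (C/A).
There are 8 differences over 23 sites, so p = 8/23 = 0.3478.

0.3478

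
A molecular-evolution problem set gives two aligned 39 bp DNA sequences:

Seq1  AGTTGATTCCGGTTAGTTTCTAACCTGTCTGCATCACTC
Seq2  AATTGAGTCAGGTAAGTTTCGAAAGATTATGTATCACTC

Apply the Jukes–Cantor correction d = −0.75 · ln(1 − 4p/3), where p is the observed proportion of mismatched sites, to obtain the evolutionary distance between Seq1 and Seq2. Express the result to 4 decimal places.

0.3538

The sequences differ at positions 2 (G/A), 7 (T/G), 10 (C/A), 14 (T/A), 21 (T/G), 24 (C/A), 25 (C/G), 26 (T/A), 27 (G/T), 29 (C/A), 32 (C/T).
p = 11/39 = 0.282051.
d = −0.75 · ln(1 − (4/3)·0.282051) = −0.75 · ln(0.623932) = −0.75 · (-0.471714) = 0.3538.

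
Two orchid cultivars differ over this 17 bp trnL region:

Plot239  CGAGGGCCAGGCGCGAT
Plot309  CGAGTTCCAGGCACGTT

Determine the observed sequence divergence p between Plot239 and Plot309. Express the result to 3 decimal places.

0.235

The sequences differ at positions 5 (G/T), 6 (G/T), 13 (G/A), 16 (A/T).
There are 4 differences over 17 sites, so p = 4/17 = 0.235.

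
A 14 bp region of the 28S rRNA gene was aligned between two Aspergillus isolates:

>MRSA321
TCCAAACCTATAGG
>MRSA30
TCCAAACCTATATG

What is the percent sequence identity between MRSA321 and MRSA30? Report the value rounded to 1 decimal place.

92.9%

A single mismatch occurs at site 13 (G↔T).
13 of the 14 sites match, so the percent identity is 13/14 × 100 = 92.9%.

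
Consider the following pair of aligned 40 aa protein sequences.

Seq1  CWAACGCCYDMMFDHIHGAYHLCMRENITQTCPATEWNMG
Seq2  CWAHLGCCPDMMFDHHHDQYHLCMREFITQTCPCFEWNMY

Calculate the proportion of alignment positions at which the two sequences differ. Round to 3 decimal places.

0.250

Differing sites — 4:A/H; 5:C/L; 9:Y/P; 16:I/H; 18:G/D; 19:A/Q; 27:N/F; 34:A/C; 35:T/F; 40:G/Y.
There are 10 differences over 40 sites, so p = 10/40 = 0.250.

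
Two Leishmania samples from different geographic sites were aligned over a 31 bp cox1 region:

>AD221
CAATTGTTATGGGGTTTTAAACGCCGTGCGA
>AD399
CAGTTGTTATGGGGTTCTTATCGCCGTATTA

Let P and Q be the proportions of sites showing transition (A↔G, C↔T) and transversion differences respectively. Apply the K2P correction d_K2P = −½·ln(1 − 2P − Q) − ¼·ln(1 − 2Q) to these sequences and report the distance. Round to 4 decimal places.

Differing sites — 3:A/G (Ti); 17:T/C (Ti); 19:A/T (Tv); 21:A/T (Tv); 28:G/A (Ti); 29:C/T (Ti); 30:G/T (Tv).
Of the 7 differences, 4 transitions and 3 transversions over 31 sites: P = 4/31 = 0.129032, Q = 3/31 = 0.096774.
d = −0.5·ln(0.645162) − 0.25·ln(0.806452) = −0.5·(-0.438254) − 0.25·(-0.215111) = 0.2729.

0.2729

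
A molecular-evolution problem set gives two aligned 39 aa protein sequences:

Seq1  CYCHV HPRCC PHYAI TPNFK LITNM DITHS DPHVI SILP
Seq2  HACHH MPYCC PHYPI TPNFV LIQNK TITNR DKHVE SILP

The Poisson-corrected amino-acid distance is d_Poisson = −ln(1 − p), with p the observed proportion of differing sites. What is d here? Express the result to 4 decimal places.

Mismatches occur at site 1 (C/H), site 2 (Y/A), site 5 (V/H), site 6 (H/M), site 8 (R/Y), site 14 (A/P), site 20 (K/V), site 23 (T/Q), site 25 (M/K), site 26 (D/T), site 29 (H/N), site 30 (S/R), site 32 (P/K), site 35 (I/E).
p = 14/39 = 0.358974.
d = −ln(1 − 0.358974) = −ln(0.641026) = 0.4447.

0.4447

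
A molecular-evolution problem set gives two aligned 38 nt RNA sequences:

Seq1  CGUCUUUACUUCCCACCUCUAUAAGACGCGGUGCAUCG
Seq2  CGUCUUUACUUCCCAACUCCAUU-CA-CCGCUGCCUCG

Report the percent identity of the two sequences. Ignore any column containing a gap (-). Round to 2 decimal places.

80.56%

Excluding the 2 gap columns leaves 36 comparable sites.
The sequences differ at positions 16 (C/A), 20 (U/C), 23 (A/U), 25 (G/C), 28 (G/C), 31 (G/C), 35 (A/C).
29 of the 36 comparable sites match, so the percent identity is 29/36 × 100 = 80.56%.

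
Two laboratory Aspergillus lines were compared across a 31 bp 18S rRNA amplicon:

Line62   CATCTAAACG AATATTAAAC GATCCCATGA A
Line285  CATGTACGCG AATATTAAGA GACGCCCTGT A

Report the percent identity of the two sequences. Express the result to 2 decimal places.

70.97%

Differing sites — 4:C/G; 7:A/C; 8:A/G; 19:A/G; 20:C/A; 23:T/C; 24:C/G; 27:A/C; 30:A/T.
22 of the 31 sites match, so the percent identity is 22/31 × 100 = 70.97%.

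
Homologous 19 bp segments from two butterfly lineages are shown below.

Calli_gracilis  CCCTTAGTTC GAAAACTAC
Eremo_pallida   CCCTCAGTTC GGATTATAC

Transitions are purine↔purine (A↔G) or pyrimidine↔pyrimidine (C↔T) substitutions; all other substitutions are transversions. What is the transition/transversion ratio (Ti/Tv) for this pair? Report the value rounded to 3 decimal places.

The sequences differ at positions 5 (T/C, transition), 12 (A/G, transition), 14 (A/T, transversion), 15 (A/T, transversion), 16 (C/A, transversion).
Of the 5 differences, 2 transitions and 3 transversions, so Ti/Tv = 2/3 = 0.667.

0.667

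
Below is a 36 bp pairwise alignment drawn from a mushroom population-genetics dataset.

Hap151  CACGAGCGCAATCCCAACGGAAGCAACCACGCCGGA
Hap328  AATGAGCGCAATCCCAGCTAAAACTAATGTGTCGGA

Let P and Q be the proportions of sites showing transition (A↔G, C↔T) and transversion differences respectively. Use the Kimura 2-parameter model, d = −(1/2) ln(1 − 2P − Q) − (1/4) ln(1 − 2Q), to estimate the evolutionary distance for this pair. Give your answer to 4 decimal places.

The sequences differ at positions 1 (C/A, transversion), 3 (C/T, transition), 17 (A/G, transition), 19 (G/T, transversion), 20 (G/A, transition), 23 (G/A, transition), 25 (A/T, transversion), 27 (C/A, transversion), 28 (C/T, transition), 29 (A/G, transition), 30 (C/T, transition), 32 (C/T, transition).
Of the 12 differences, 8 transitions and 4 transversions over 36 sites: P = 8/36 = 0.222222, Q = 4/36 = 0.111111.
d = −0.5·ln(0.444445) − 0.25·ln(0.777778) = −0.5·(-0.810929) − 0.25·(-0.251314) = 0.4683.

0.4683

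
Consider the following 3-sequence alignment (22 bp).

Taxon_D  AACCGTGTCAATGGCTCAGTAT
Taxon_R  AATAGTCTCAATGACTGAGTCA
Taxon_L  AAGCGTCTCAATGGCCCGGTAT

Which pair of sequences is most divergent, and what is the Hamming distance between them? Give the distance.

8

Pairwise Hamming distances:
  Taxon_D vs Taxon_R: 7
  Taxon_D vs Taxon_L: 4
  Taxon_R vs Taxon_L: 8
The largest is 8, between Taxon_R and Taxon_L.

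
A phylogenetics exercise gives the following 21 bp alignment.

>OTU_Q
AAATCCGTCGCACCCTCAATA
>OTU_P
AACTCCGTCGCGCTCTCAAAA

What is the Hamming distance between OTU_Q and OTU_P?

Mismatches occur at site 3 (A/C), site 12 (A/G), site 14 (C/T), site 20 (T/A).
That gives 4 mismatches out of 21 aligned sites, so the Hamming distance is 4.

4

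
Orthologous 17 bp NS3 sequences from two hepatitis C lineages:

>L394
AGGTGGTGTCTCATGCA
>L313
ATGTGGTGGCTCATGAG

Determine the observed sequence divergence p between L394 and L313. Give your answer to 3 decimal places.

0.235

The sequences differ at positions 2 (G/T), 9 (T/G), 16 (C/A), 17 (A/G).
There are 4 differences over 17 sites, so p = 4/17 = 0.235.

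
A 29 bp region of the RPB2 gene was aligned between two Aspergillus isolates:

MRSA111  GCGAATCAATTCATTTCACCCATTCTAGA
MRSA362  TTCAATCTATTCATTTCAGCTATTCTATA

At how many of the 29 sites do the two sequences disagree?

The sequences differ at positions 1 (G/T), 2 (C/T), 3 (G/C), 8 (A/T), 19 (C/G), 21 (C/T), 28 (G/T).
That gives 7 mismatches out of 29 aligned sites, so the Hamming distance is 7.

7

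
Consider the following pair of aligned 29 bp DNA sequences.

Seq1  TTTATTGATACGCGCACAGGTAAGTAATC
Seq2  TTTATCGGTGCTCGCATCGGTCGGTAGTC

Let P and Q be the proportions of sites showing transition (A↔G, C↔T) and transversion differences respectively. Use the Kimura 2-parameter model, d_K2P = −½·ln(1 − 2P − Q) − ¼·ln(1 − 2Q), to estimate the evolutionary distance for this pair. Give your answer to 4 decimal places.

0.4221

Mismatches occur at site 6 (T↔C, transition), site 8 (A↔G, transition), site 10 (A↔G, transition), site 12 (G↔T, transversion), site 17 (C↔T, transition), site 18 (A↔C, transversion), site 22 (A↔C, transversion), site 23 (A↔G, transition), site 27 (A↔G, transition).
Of the 9 differences, 6 transitions and 3 transversions over 29 sites: P = 6/29 = 0.206897, Q = 3/29 = 0.103448.
d = −0.5·ln(0.482758) − 0.25·ln(0.793104) = −0.5·(-0.728240) − 0.25·(-0.231801) = 0.4221.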